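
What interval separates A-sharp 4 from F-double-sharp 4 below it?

minor 3rd

Descending from A#4 to F##4 is the same interval as ascending F##4 to A#4.
F to A spans three letter names (F-G-A) — that makes it a third of some quality.
F##4 to A#4 is 3 semitones, a half step short of the major third (4), so this is minor.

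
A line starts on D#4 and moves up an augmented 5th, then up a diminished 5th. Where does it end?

Up an augmented fifth from D#4: A##4 (8 semitones up).
Up a diminished fifth from A##4: E#5 (6 semitones up).

E#5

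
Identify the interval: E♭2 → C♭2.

Descending from Eb2 to Cb2 is the same interval as ascending Cb2 to Eb2.
C to E spans three letter names (C-D-E) — that makes it a third of some quality.
Counting semitones, Cb2→Eb2 is 4, which is the major third.

major 3rd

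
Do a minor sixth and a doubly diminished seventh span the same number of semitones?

Yes

A minor sixth = 8 semitones = a doubly diminished seventh; enharmonically equal.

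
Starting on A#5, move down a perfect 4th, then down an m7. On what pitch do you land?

Down a perfect fourth from A#5: E#5 (5 semitones down).
A minor seventh down from E#5 is F##4.

F##4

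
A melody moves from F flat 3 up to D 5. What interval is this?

augmented thirteenth

F to D spans six letter names (F-G-A-B-C-D), plus an octave, so the interval is some kind of thirteenth.
The major thirteenth is 21 semitones; here we have 22, one semitone wider: augmented.
(Equivalently, a compound augmented sixth: an augmented sixth plus an octave.)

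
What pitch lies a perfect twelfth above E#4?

Five letters up from E (plus an octave) reaches B.
A perfect twelfth is 19 semitones; 19 semitones up from E#4 gives B#5.

B#5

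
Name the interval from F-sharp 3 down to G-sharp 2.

Descending from F#3 to G#2 is the same interval as ascending G#2 to F#3.
G to F spans seven letter names (G-A-B-C-D-E-F), so the interval is some kind of seventh.
A major seventh would be 11 semitones, but G#2 to F#3 is 10 — one semitone narrower, making it a minor seventh.

minor seventh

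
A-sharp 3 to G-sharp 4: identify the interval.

A to G spans seven letter names (A-B-C-D-E-F-G), so the interval is some kind of seventh.
At 10 semitones, A#3→G#4 falls one short of a major seventh: minor.

minor seventh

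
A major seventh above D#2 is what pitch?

Seven letter names up from D: C.
Moving 11 semitones up from D#2 (the size of a major seventh) reaches C##3.

C##3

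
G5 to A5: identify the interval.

major 2nd

G to A spans two letter names (G-A): a second.
The major second spans 2 semitones, and G5 to A5 is exactly 2 semitones — so this is a major second.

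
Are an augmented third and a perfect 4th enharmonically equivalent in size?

An augmented third spans 5 semitones, and a perfect fourth also spans 5 semitones — they're enharmonic.

Yes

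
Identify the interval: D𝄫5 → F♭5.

major third

D to F spans three letter names (D-E-F): a third.
Dbb5 to Fb5 is 4 semitones, matching the major third exactly, so the quality is major.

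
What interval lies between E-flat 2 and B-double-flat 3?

diminished twelfth

E to B spans five letter names (E-F-G-A-B), plus an octave, so the interval is some kind of twelfth.
Eb2 to Bbb3 spans 18 semitones — one semitone narrower than the perfect twelfth (19) — giving a diminished twelfth.
(Equivalently, a compound diminished fifth: a diminished fifth plus an octave.)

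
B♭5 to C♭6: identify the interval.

B to C spans two letter names (B-C): a second.
At 1 semitone, Bb5→Cb6 falls one short of a major second: minor.

minor second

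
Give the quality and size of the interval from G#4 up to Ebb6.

G to E spans six letter names (G-A-B-C-D-E), plus an octave, so the interval is some kind of thirteenth.
A major thirteenth would be 21 semitones; G#4 to Ebb6 is 18, three semitones narrower, so the interval is doubly diminished.
(Equivalently, a compound doubly diminished sixth: a doubly diminished sixth plus an octave.)

dd13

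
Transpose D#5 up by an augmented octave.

D##6

An octave keeps the letter name D, an octave up from D.
An augmented octave is 13 semitones; 13 semitones up from D#5 gives D##6.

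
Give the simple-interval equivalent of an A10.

Take out an octave (7 from the number): 10 − 7 = 3.
That makes an augmented tenth a compound augmented third — an octave plus an augmented third.

A3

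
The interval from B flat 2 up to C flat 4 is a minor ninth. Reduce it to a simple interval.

minor second

Subtracting seven from the interval number removes an octave: 9 − 7 = 2.
That makes a minor ninth a compound minor second — an octave plus a minor second.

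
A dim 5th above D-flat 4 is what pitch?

The fifth takes the letter from D up to A.
A diminished fifth is 6 semitones; 6 semitones up from Db4 gives Abb4.

A-double-flat 4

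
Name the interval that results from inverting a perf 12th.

First reduce the compound perfect twelfth to its simple form, a perfect fifth.
Inverted interval numbers add to nine, so a fifth pairs with a fourth (5 + 4 = 9).
The quality also flips — perfect stays perfect — giving a perfect fourth.

perfect 4th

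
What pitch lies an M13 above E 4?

The thirteenth's letter: E up six letter names plus an octave → C.
A major thirteenth spans 21 semitones, so from E4 the target pitch is C#6.

C-sharp 6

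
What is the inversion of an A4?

d5

Inverted interval numbers add to nine, so a fourth pairs with a fifth (4 + 5 = 9).
And augmented becomes diminished under inversion, so we get a diminished fifth.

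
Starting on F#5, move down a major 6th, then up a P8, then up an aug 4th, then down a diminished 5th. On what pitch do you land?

Down a major sixth from F#5: A4 (9 semitones down).
A4 up a perfect octave → A5 (12 semitones).
Up an augmented fourth from A5: D#6 (6 semitones up).
Down a diminished fifth from D#6: G##5 (6 semitones down).

G##5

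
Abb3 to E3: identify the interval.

Descending from Abb3 to E3 is the same interval as ascending E3 to Abb3.
E to A spans four letter names (E-F-G-A): a fourth.
A perfect fourth would be 5 semitones; E3 to Abb3 is 3, two semitones narrower, so the interval is doubly diminished.

doubly diminished fourth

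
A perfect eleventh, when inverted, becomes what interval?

P5

First reduce the compound perfect eleventh to its simple form, a perfect fourth.
Inverted interval numbers add to nine, so a fourth pairs with a fifth (4 + 5 = 9).
The quality also flips — perfect stays perfect — giving a perfect fifth.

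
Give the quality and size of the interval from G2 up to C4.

perfect eleventh

G to C spans four letter names (G-A-B-C), plus an octave: an eleventh.
Counting semitones, G2→C4 is 17, which is the perfect eleventh.
(Equivalently, a compound perfect fourth: a perfect fourth plus an octave.)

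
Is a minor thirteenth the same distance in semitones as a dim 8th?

A minor thirteenth spans 20 semitones; a diminished octave spans 11 semitones. They differ by 9.

No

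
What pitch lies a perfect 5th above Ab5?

Five letter names up from A: E.
A perfect fifth is 7 semitones; 7 semitones up from Ab5 gives Eb6.

Eb6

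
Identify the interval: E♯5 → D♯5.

M2

Descending from E#5 to D#5 is the same interval as ascending D#5 to E#5.
D to E spans two letter names (D-E): a second.
Counting semitones, D#5→E#5 is 2, which is the major second.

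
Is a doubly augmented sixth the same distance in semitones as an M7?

Yes

Both span 11 semitones: a doubly augmented sixth and a major seventh are the same chromatic distance.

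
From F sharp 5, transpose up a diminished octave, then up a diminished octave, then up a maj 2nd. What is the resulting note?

G flat 7

Up a diminished octave from F#5: F6 (11 semitones up).
A diminished octave up from F6 is Fb7.
Up a major second from Fb7: Gb7 (2 semitones up).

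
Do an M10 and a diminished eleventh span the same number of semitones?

Yes

A major tenth = 16 semitones = a diminished eleventh; enharmonically equal.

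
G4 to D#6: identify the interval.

augmented 12th

G to D spans five letter names (G-A-B-C-D), plus an octave: a twelfth.
G4 to D#6 spans 20 semitones — one semitone wider than the perfect twelfth (19) — giving an augmented twelfth.
(Equivalently, a compound augmented fifth: an augmented fifth plus an octave.)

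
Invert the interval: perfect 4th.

perfect fifth

Inverted interval numbers add to nine, so a fourth pairs with a fifth (4 + 5 = 9).
And perfect stays perfect under inversion, so we get a perfect fifth.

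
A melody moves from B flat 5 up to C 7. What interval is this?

major ninth

B to C spans two letter names (B-C), plus an octave, so the interval is some kind of ninth.
The major ninth spans 14 semitones, and Bb5 to C7 is exactly 14 semitones — so this is a major ninth.
(Equivalently, a compound major second: a major second plus an octave.)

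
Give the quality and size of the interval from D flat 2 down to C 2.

minor second

Descending from Db2 to C2 is the same interval as ascending C2 to Db2.
C to D spans two letter names (C-D) — that makes it a second of some quality.
C2 to Db2 is 1 semitone, a half step short of the major second (2), so this is minor.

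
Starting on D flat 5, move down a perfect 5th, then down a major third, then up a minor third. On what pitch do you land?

Down a perfect fifth from Db5: Gb4 (7 semitones down).
Down a major third from Gb4: Ebb4 (4 semitones down).
Ebb4 up a minor third → Gbb4 (3 semitones).

G double-flat 4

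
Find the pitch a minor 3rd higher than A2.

Three letter names up from A: C.
A minor third is 3 semitones; 3 semitones up from A2 gives C3.

C3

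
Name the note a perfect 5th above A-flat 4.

E-flat 5

Counting five letter names up from A lands on E.
A perfect fifth spans 7 semitones, so from Ab4 the target pitch is Eb5.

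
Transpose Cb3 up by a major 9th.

Db4

The ninth's letter: C up two letter names plus an octave → D.
Moving 14 semitones up from Cb3 (the size of a major ninth) reaches Db4.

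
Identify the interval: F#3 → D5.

m13

F to D spans six letter names (F-G-A-B-C-D), plus an octave — that makes it a thirteenth of some quality.
At 20 semitones, F#3→D5 falls one short of a major thirteenth: minor.
(Equivalently, a compound minor sixth: a minor sixth plus an octave.)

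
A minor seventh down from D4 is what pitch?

E3

The seventh takes the letter from D down to E.
A minor seventh is 10 semitones; 10 semitones down from D4 gives E3.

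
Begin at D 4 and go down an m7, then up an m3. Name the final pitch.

G 3

Down a minor seventh from D4: E3 (10 semitones down).
Up a minor third from E3: G3 (3 semitones up).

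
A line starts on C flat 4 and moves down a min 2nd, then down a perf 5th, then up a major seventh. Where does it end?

Cb4 down a minor second → Bb3 (1 semitone).
A perfect fifth down from Bb3 is Eb3.
A major seventh up from Eb3 is D4.

D 4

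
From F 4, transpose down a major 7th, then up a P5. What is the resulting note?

A major seventh down from F4 is Gb3.
Up a perfect fifth from Gb3: Db4 (7 semitones up).

D flat 4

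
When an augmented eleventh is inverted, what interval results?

diminished fifth

First reduce the compound augmented eleventh to its simple form, an augmented fourth.
Interval numbers invert to sum to nine: 4 + 5 = 9, so a fourth inverts to a fifth.
And augmented becomes diminished under inversion, so we get a diminished fifth.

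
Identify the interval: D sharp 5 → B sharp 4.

minor third

Descending from D#5 to B#4 is the same interval as ascending B#4 to D#5.
B to D spans three letter names (B-C-D) — that makes it a third of some quality.
At 3 semitones, B#4→D#5 falls one short of a major third: minor.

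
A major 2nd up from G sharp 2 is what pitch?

A sharp 2

The second takes the letter from G up to A.
A major second is 2 semitones; 2 semitones up from G#2 gives A#2.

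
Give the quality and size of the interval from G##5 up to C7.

doubly diminished 11th

G to C spans four letter names (G-A-B-C), plus an octave — that makes it an eleventh of some quality.
G##5 to C7 spans 15 semitones — two semitones narrower than the perfect eleventh (17) — giving a doubly diminished eleventh.
(Equivalently, a compound doubly diminished fourth: a doubly diminished fourth plus an octave.)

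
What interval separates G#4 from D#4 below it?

perfect fourth

Descending from G#4 to D#4 is the same interval as ascending D#4 to G#4.
D to G spans four letter names (D-E-F-G): a fourth.
D#4 to G#4 is 5 semitones, matching the perfect fourth exactly, so the quality is perfect.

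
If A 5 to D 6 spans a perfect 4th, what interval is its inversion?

Interval numbers invert to sum to nine: 4 + 5 = 9, so a fourth inverts to a fifth.
And perfect stays perfect under inversion, so we get a perfect fifth.

perfect 5th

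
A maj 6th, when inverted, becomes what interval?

m3

Inverted interval numbers add to nine, so a sixth pairs with a third (6 + 3 = 9).
And major becomes minor under inversion, so we get a minor third.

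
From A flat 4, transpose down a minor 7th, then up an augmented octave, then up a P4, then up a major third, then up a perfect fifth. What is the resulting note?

A minor seventh down from Ab4 is Bb3.
An augmented octave up from Bb3 is B4.
A perfect fourth up from B4 is E5.
A major third up from E5 is G#5.
A perfect fifth up from G#5 is D#6.

D sharp 6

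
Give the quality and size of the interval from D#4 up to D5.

diminished octave

D to D is the same letter name, plus an octave — that makes it an octave of some quality.
The perfect octave is 12 semitones; here we have 11, one semitone narrower: diminished.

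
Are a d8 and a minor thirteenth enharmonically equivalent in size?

No

A diminished octave spans 11 semitones; a minor thirteenth spans 20 semitones. They differ by 9.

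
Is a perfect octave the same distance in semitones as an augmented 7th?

Yes

A perfect octave = 12 semitones = an augmented seventh; enharmonically equal.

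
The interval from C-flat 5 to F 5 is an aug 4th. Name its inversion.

d5

The rule of nine gives the new number: 9 − 4 = 5, so a fourth becomes a fifth.
The quality also flips — augmented becomes diminished — giving a diminished fifth.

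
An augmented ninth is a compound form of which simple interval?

augmented 2nd

Subtracting seven from the interval number removes an octave: 9 − 7 = 2.
That makes an augmented ninth a compound augmented second — an octave plus an augmented second.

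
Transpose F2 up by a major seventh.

Seven letter names up from F: E.
A major seventh is 11 semitones; 11 semitones up from F2 gives E3.

E3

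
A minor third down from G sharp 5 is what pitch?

Counting three letter names down from G lands on E.
A minor third is 3 semitones; 3 semitones down from G#5 gives E#5.

E sharp 5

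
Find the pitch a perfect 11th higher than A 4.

Counting four letter names plus an octave up from A lands on D.
A perfect eleventh is 17 semitones; 17 semitones up from A4 gives D6.

D 6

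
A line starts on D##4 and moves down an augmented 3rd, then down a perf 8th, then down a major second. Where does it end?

A2

Down an augmented third from D##4: B3 (5 semitones down).
B3 down a perfect octave → B2 (12 semitones).
B2 down a major second → A2 (2 semitones).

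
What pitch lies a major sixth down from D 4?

The sixth takes the letter from D down to F.
A major sixth spans 9 semitones, so from D4 the target pitch is F3.

F 3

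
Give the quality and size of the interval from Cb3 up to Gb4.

C to G spans five letter names (C-D-E-F-G), plus an octave, so the interval is some kind of twelfth.
The perfect twelfth spans 19 semitones, and Cb3 to Gb4 is exactly 19 semitones — so this is a perfect twelfth.
(Equivalently, a compound perfect fifth: a perfect fifth plus an octave.)

P12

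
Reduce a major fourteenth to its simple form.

major seventh

Each octave removed subtracts seven from the number: 14 − 7 = 7.
Quality carries through unchanged, so the simple form is a major seventh.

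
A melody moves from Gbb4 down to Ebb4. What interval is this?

Descending from Gbb4 to Ebb4 is the same interval as ascending Ebb4 to Gbb4.
E to G spans three letter names (E-F-G) — that makes it a third of some quality.
Ebb4 to Gbb4 is 3 semitones, a half step short of the major third (4), so this is minor.

minor third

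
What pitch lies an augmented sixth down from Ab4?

Cbb4

Counting six letter names down from A lands on C.
An augmented sixth is 10 semitones; 10 semitones down from Ab4 gives Cbb4.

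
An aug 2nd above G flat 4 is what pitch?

The second takes the letter from G up to A.
Moving 3 semitones up from Gb4 (the size of an augmented second) reaches A4.

A 4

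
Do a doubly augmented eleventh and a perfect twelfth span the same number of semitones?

A doubly augmented eleventh spans 19 semitones, and a perfect twelfth also spans 19 semitones — they're enharmonic.

Yes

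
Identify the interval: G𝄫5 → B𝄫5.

G to B spans three letter names (G-A-B) — that makes it a third of some quality.
Counting semitones, Gbb5→Bbb5 is 4, which is the major third.

major 3rd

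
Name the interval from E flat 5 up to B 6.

E to B spans five letter names (E-F-G-A-B), plus an octave — that makes it a twelfth of some quality.
Eb5 to B6 spans 20 semitones — one semitone wider than the perfect twelfth (19) — giving an augmented twelfth.
(Equivalently, a compound augmented fifth: an augmented fifth plus an octave.)

augmented twelfth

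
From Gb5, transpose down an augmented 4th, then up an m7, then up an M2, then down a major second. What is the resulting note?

Down an augmented fourth from Gb5: Dbb5 (6 semitones down).
Up a minor seventh from Dbb5: Cbb6 (10 semitones up).
A major second up from Cbb6 is Dbb6.
A major second down from Dbb6 is Cbb6.

Cbb6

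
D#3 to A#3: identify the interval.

D to A spans five letter names (D-E-F-G-A): a fifth.
Counting semitones, D#3→A#3 is 7, which is the perfect fifth.

perfect 5th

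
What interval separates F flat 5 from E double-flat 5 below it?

major second

Descending from Fb5 to Ebb5 is the same interval as ascending Ebb5 to Fb5.
E to F spans two letter names (E-F): a second.
Counting semitones, Ebb5→Fb5 is 2, which is the major second.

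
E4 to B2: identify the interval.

perfect 11th

Descending from E4 to B2 is the same interval as ascending B2 to E4.
B to E spans four letter names (B-C-D-E), plus an octave — that makes it an eleventh of some quality.
Counting semitones, B2→E4 is 17, which is the perfect eleventh.
(Equivalently, a compound perfect fourth: a perfect fourth plus an octave.)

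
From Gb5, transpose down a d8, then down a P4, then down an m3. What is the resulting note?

Down a diminished octave from Gb5: G4 (11 semitones down).
Down a perfect fourth from G4: D4 (5 semitones down).
D4 down a minor third → B3 (3 semitones).

B3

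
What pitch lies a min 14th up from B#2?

Counting seven letter names plus an octave up from B lands on A.
Moving 22 semitones up from B#2 (the size of a minor fourteenth) reaches A#4.

A#4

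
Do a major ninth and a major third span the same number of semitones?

No

A major ninth spans 14 semitones; a major third spans 4 semitones. They differ by 10.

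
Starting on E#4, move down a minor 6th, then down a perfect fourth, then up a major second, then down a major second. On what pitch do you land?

E#4 down a minor sixth → G##3 (8 semitones).
G##3 down a perfect fourth → D##3 (5 semitones).
D##3 up a major second → E##3 (2 semitones).
A major second down from E##3 is D##3.

D##3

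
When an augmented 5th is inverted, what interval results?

The rule of nine gives the new number: 9 − 5 = 4, so a fifth becomes a fourth.
The quality also flips — augmented becomes diminished — giving a diminished fourth.

diminished fourth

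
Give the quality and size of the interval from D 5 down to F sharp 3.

minor thirteenth

Descending from D5 to F#3 is the same interval as ascending F#3 to D5.
F to D spans six letter names (F-G-A-B-C-D), plus an octave — that makes it a thirteenth of some quality.
At 20 semitones, F#3→D5 falls one short of a major thirteenth: minor.
(Equivalently, a compound minor sixth: a minor sixth plus an octave.)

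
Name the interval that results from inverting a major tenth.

First reduce the compound major tenth to its simple form, a major third.
Inverted interval numbers add to nine, so a third pairs with a sixth (3 + 6 = 9).
And major becomes minor under inversion, so we get a minor sixth.

m6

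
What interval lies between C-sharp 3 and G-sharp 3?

perfect fifth

C to G spans five letter names (C-D-E-F-G) — that makes it a fifth of some quality.
Counting semitones, C#3→G#3 is 7, which is the perfect fifth.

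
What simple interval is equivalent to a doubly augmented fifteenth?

AA8

Subtracting seven from the interval number removes an octave: 15 − 7 = 8.
That makes a doubly augmented fifteenth a compound doubly augmented octave — an octave plus a doubly augmented octave.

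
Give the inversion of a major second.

The rule of nine gives the new number: 9 − 2 = 7, so a second becomes a seventh.
The quality also flips — major becomes minor — giving a minor seventh.

m7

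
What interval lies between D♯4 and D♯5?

perfect octave

D to D is the same letter name, plus an octave, so the interval is some kind of octave.
Counting semitones, D#4→D#5 is 12, which is the perfect octave.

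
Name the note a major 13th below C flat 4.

E double-flat 2

Counting six letter names plus an octave down from C lands on E.
Moving 21 semitones down from Cb4 (the size of a major thirteenth) reaches Ebb2.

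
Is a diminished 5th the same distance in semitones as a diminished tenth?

A diminished fifth is 6 semitones but a diminished tenth is 14 semitones — different sizes.

No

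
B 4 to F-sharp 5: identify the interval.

B to F spans five letter names (B-C-D-E-F): a fifth.
Counting semitones, B4→F#5 is 7, which is the perfect fifth.

perfect fifth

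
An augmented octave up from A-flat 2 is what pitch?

The letter stays A (same as the start), shifted an octave up.
An augmented octave spans 13 semitones, so from Ab2 the target pitch is A3.

A 3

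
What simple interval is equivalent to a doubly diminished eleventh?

doubly diminished fourth

Each octave removed subtracts seven from the number: 11 − 7 = 4.
Quality carries through unchanged, so the simple form is a doubly diminished fourth.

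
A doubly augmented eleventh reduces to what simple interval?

Take out an octave (7 from the number): 11 − 7 = 4.
That makes a doubly augmented eleventh a compound doubly augmented fourth — an octave plus a doubly augmented fourth.

doubly augmented fourth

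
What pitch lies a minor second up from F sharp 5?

Counting two letter names up from F lands on G.
Moving 1 semitone up from F#5 (the size of a minor second) reaches G5.

G 5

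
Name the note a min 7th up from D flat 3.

C flat 4

Counting seven letter names up from D lands on C.
Moving 10 semitones up from Db3 (the size of a minor seventh) reaches Cb4.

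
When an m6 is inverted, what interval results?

The rule of nine gives the new number: 9 − 6 = 3, so a sixth becomes a third.
The quality also flips — minor becomes major — giving a major third.

major third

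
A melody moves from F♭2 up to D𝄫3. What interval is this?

F to D spans six letter names (F-G-A-B-C-D): a sixth.
Fb2 to Dbb3 is 8 semitones, a half step short of the major sixth (9), so this is minor.

minor 6th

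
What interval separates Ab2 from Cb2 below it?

Descending from Ab2 to Cb2 is the same interval as ascending Cb2 to Ab2.
C to A spans six letter names (C-D-E-F-G-A), so the interval is some kind of sixth.
Counting semitones, Cb2→Ab2 is 9, which is the major sixth.

M6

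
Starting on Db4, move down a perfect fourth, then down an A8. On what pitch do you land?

Down a perfect fourth from Db4: Ab3 (5 semitones down).
An augmented octave down from Ab3 is Abb2.

Abb2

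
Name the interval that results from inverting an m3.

major sixth

The rule of nine gives the new number: 9 − 3 = 6, so a third becomes a sixth.
And minor becomes major under inversion, so we get a major sixth.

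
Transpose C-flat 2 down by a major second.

Counting two letter names down from C lands on B.
Moving 2 semitones down from Cb2 (the size of a major second) reaches Bbb1.

B-double-flat 1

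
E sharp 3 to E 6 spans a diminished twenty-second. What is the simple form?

diminished octave

Subtracting seven from the interval number removes an octave: 22 − 14 = 8.
So a diminished twenty-second is 2 octaves plus a diminished octave. The quality is unchanged.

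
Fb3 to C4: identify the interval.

F to C spans five letter names (F-G-A-B-C), so the interval is some kind of fifth.
The perfect fifth is 7 semitones; here we have 8, one semitone wider: augmented.

augmented fifth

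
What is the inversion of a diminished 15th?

augmented 1st

First reduce the compound diminished fifteenth to its simple form, a diminished octave.
Interval numbers invert to sum to nine: 8 + 1 = 9, so an octave inverts to a unison.
And diminished becomes augmented under inversion, so we get an augmented unison.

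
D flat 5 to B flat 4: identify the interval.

minor third

Descending from Db5 to Bb4 is the same interval as ascending Bb4 to Db5.
B to D spans three letter names (B-C-D): a third.
At 3 semitones, Bb4→Db5 falls one short of a major third: minor.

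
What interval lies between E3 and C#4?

E to C spans six letter names (E-F-G-A-B-C): a sixth.
E3 to C#4 is 9 semitones, matching the major sixth exactly, so the quality is major.

M6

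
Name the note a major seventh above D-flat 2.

The seventh takes the letter from D up to C.
A major seventh spans 11 semitones, so from Db2 the target pitch is C3.

C 3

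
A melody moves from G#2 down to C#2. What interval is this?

Descending from G#2 to C#2 is the same interval as ascending C#2 to G#2.
C to G spans five letter names (C-D-E-F-G), so the interval is some kind of fifth.
The perfect fifth spans 7 semitones, and C#2 to G#2 is exactly 7 semitones — so this is a perfect fifth.

perfect 5th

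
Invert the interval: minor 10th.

First reduce the compound minor tenth to its simple form, a minor third.
Inverted interval numbers add to nine, so a third pairs with a sixth (3 + 6 = 9).
The quality also flips — minor becomes major — giving a major sixth.

M6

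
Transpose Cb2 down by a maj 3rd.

The third takes the letter from C down to A.
Moving 4 semitones down from Cb2 (the size of a major third) reaches Abb1.

Abb1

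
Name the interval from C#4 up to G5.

C to G spans five letter names (C-D-E-F-G), plus an octave — that makes it a twelfth of some quality.
The perfect twelfth is 19 semitones; here we have 18, one semitone narrower: diminished.
(Equivalently, a compound diminished fifth: a diminished fifth plus an octave.)

d12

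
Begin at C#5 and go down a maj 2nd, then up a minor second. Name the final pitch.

A major second down from C#5 is B4.
B4 up a minor second → C5 (1 semitone).

C5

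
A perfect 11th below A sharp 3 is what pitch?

E sharp 2

The eleventh's letter: A down four letter names plus an octave → E.
A perfect eleventh spans 17 semitones, so from A#3 the target pitch is E#2.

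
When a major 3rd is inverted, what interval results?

m6

Inverted interval numbers add to nine, so a third pairs with a sixth (3 + 6 = 9).
The quality also flips — major becomes minor — giving a minor sixth.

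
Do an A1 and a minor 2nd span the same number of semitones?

Yes

An augmented unison = 1 semitone = a minor second; enharmonically equal.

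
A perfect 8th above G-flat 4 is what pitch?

For an octave the letter name doesn't change: still G, an octave up.
A perfect octave is 12 semitones; 12 semitones up from Gb4 gives Gb5.

G-flat 5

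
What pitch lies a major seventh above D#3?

C##4

Counting seven letter names up from D lands on C.
Moving 11 semitones up from D#3 (the size of a major seventh) reaches C##4.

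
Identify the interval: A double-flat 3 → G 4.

A to G spans seven letter names (A-B-C-D-E-F-G), so the interval is some kind of seventh.
A major seventh would be 11 semitones; Abb3 to G4 is 12, one semitone wider, so the interval is augmented.

augmented seventh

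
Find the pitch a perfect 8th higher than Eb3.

Eb4

The letter stays E (same as the start), shifted an octave up.
Moving 12 semitones up from Eb3 (the size of a perfect octave) reaches Eb4.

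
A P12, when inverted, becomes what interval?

First reduce the compound perfect twelfth to its simple form, a perfect fifth.
Interval numbers invert to sum to nine: 5 + 4 = 9, so a fifth inverts to a fourth.
Quality inverts too: perfect stays perfect. That makes the inversion a perfect fourth.

P4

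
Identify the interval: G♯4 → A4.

G to A spans two letter names (G-A): a second.
At 1 semitone, G#4→A4 falls one short of a major second: minor.

minor second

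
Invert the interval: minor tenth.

M6

First reduce the compound minor tenth to its simple form, a minor third.
Inverted interval numbers add to nine, so a third pairs with a sixth (3 + 6 = 9).
The quality also flips — minor becomes major — giving a major sixth.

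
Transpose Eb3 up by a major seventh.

D4

Counting seven letter names up from E lands on D.
A major seventh is 11 semitones; 11 semitones up from Eb3 gives D4.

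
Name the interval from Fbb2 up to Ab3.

F to A spans three letter names (F-G-A), plus an octave — that makes it a tenth of some quality.
A major tenth would be 16 semitones; Fbb2 to Ab3 is 17, one semitone wider, so the interval is augmented.
(Equivalently, a compound augmented third: an augmented third plus an octave.)

A10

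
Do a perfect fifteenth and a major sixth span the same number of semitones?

A perfect fifteenth is 24 semitones but a major sixth is 9 semitones — different sizes.

No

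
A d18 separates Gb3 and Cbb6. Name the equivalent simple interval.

Subtracting seven from the interval number removes an octave: 18 − 14 = 4.
So a diminished eighteenth is 2 octaves plus a diminished fourth. The quality is unchanged.

diminished fourth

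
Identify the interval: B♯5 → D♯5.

Descending from B#5 to D#5 is the same interval as ascending D#5 to B#5.
D to B spans six letter names (D-E-F-G-A-B), so the interval is some kind of sixth.
Counting semitones, D#5→B#5 is 9, which is the major sixth.

major sixth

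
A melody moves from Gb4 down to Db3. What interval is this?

perfect eleventh

Descending from Gb4 to Db3 is the same interval as ascending Db3 to Gb4.
D to G spans four letter names (D-E-F-G), plus an octave: an eleventh.
Counting semitones, Db3→Gb4 is 17, which is the perfect eleventh.
(Equivalently, a compound perfect fourth: a perfect fourth plus an octave.)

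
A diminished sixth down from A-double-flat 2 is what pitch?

Counting six letter names down from A lands on C.
A diminished sixth is 7 semitones; 7 semitones down from Abb2 gives C2.

C 2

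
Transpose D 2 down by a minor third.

B 1

Three letter names down from D: B.
A minor third spans 3 semitones, so from D2 the target pitch is B1.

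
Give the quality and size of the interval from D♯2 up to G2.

D to G spans four letter names (D-E-F-G) — that makes it a fourth of some quality.
The perfect fourth is 5 semitones; here we have 4, one semitone narrower: diminished.

diminished fourth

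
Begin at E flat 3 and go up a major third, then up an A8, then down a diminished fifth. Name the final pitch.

Up a major third from Eb3: G3 (4 semitones up).
Up an augmented octave from G3: G#4 (13 semitones up).
G#4 down a diminished fifth → C##4 (6 semitones).

C double-sharp 4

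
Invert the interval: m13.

First reduce the compound minor thirteenth to its simple form, a minor sixth.
Inverted interval numbers add to nine, so a sixth pairs with a third (6 + 3 = 9).
And minor becomes major under inversion, so we get a major third.

M3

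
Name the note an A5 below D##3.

Counting five letter names down from D lands on G.
An augmented fifth is 8 semitones; 8 semitones down from D##3 gives G#2.

G#2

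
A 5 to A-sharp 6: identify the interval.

A to A is the same letter name, plus an octave — that makes it an octave of some quality.
The perfect octave is 12 semitones; here we have 13, one semitone wider: augmented.

augmented 8th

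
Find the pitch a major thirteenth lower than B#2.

D#1

The thirteenth's letter: B down six letter names plus an octave → D.
A major thirteenth spans 21 semitones, so from B#2 the target pitch is D#1.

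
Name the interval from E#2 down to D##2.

minor second

Descending from E#2 to D##2 is the same interval as ascending D##2 to E#2.
D to E spans two letter names (D-E): a second.
D##2 to E#2 is 1 semitone, a half step short of the major second (2), so this is minor.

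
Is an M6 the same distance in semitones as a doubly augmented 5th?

Both span 9 semitones: a major sixth and a doubly augmented fifth are the same chromatic distance.

Yes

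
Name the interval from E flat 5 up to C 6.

E to C spans six letter names (E-F-G-A-B-C), so the interval is some kind of sixth.
Eb5 to C6 is 9 semitones, matching the major sixth exactly, so the quality is major.

major sixth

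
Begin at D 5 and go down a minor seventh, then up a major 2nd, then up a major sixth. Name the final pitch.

Down a minor seventh from D5: E4 (10 semitones down).
A major second up from E4 is F#4.
Up a major sixth from F#4: D#5 (9 semitones up).

D sharp 5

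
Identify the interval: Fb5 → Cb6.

F to C spans five letter names (F-G-A-B-C), so the interval is some kind of fifth.
Counting semitones, Fb5→Cb6 is 7, which is the perfect fifth.

perfect 5th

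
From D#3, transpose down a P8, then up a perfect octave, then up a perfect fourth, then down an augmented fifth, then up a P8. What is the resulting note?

C4

D#3 down a perfect octave → D#2 (12 semitones).
Up a perfect octave from D#2: D#3 (12 semitones up).
Up a perfect fourth from D#3: G#3 (5 semitones up).
G#3 down an augmented fifth → C3 (8 semitones).
Up a perfect octave from C3: C4 (12 semitones up).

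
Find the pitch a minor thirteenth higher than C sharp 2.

A 3

Six letters up from C (plus an octave) reaches A.
A minor thirteenth spans 20 semitones, so from C#2 the target pitch is A3.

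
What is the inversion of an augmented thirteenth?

diminished 3rd

First reduce the compound augmented thirteenth to its simple form, an augmented sixth.
The rule of nine gives the new number: 9 − 6 = 3, so a sixth becomes a third.
Quality inverts too: augmented becomes diminished. That makes the inversion a diminished third.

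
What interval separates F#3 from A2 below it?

Descending from F#3 to A2 is the same interval as ascending A2 to F#3.
A to F spans six letter names (A-B-C-D-E-F) — that makes it a sixth of some quality.
Counting semitones, A2→F#3 is 9, which is the major sixth.

major 6th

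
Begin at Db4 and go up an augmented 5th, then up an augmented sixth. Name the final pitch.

F##5

An augmented fifth up from Db4 is A4.
Up an augmented sixth from A4: F##5 (10 semitones up).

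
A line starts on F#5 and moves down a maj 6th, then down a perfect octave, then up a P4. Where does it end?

D4

Down a major sixth from F#5: A4 (9 semitones down).
A4 down a perfect octave → A3 (12 semitones).
Up a perfect fourth from A3: D4 (5 semitones up).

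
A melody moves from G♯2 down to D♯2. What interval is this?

Descending from G#2 to D#2 is the same interval as ascending D#2 to G#2.
D to G spans four letter names (D-E-F-G) — that makes it a fourth of some quality.
The perfect fourth spans 5 semitones, and D#2 to G#2 is exactly 5 semitones — so this is a perfect fourth.

perfect fourth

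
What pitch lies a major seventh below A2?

The seventh takes the letter from A down to B.
A major seventh spans 11 semitones, so from A2 the target pitch is Bb1.

Bb1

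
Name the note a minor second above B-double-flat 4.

Two letter names up from B: C.
A minor second is 1 semitone; 1 semitone up from Bbb4 gives Cbb5.

C-double-flat 5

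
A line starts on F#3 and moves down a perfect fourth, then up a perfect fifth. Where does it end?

Down a perfect fourth from F#3: C#3 (5 semitones down).
C#3 up a perfect fifth → G#3 (7 semitones).

G#3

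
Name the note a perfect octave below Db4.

The letter stays D (same as the start), shifted an octave down.
A perfect octave spans 12 semitones, so from Db4 the target pitch is Db3.

Db3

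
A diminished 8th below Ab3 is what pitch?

The letter stays A (same as the start), shifted an octave down.
A diminished octave is 11 semitones; 11 semitones down from Ab3 gives A2.

A2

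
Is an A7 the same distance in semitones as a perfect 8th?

Yes

Both span 12 semitones: an augmented seventh and a perfect octave are the same chromatic distance.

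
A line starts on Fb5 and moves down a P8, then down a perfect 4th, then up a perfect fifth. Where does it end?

Fb5 down a perfect octave → Fb4 (12 semitones).
A perfect fourth down from Fb4 is Cb4.
A perfect fifth up from Cb4 is Gb4.

Gb4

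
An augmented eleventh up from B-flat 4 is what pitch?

Counting four letter names plus an octave up from B lands on E.
An augmented eleventh spans 18 semitones, so from Bb4 the target pitch is E6.

E 6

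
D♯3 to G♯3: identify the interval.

perfect fourth

D to G spans four letter names (D-E-F-G), so the interval is some kind of fourth.
D#3 to G#3 is 5 semitones, matching the perfect fourth exactly, so the quality is perfect.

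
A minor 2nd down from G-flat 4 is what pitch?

The second takes the letter from G down to F.
A minor second spans 1 semitone, so from Gb4 the target pitch is F4.

F 4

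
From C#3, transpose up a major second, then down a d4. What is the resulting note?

A##2

C#3 up a major second → D#3 (2 semitones).
A diminished fourth down from D#3 is A##2.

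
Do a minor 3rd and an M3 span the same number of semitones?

No

A minor third is 3 semitones but a major third is 4 semitones — different sizes.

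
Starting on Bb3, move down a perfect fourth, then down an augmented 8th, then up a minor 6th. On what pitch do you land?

Dbb3

Down a perfect fourth from Bb3: F3 (5 semitones down).
An augmented octave down from F3 is Fb2.
A minor sixth up from Fb2 is Dbb3.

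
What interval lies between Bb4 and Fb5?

d5

B to F spans five letter names (B-C-D-E-F): a fifth.
The perfect fifth is 7 semitones; here we have 6, one semitone narrower: diminished.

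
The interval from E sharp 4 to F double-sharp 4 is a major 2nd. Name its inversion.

minor seventh

Inverted interval numbers add to nine, so a second pairs with a seventh (2 + 7 = 9).
Quality inverts too: major becomes minor. That makes the inversion a minor seventh.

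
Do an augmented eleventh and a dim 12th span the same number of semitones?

Yes

Both span 18 semitones: an augmented eleventh and a diminished twelfth are the same chromatic distance.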